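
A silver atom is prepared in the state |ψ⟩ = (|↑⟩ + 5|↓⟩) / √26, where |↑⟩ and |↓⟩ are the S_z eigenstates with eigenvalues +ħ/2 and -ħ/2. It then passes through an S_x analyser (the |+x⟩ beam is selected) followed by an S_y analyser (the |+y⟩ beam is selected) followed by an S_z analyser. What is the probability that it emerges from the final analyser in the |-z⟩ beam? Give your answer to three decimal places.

First analyser (S_x): P(|+x⟩) = |⟨+x|ψ⟩|² = 36/52.
After stage 1 the state is |+x⟩; P(|+y⟩) = |⟨+y|+x⟩|² = 1/2.
After stage 2 the state is |+y⟩; P(|-z⟩) = |⟨-z|+y⟩|² = 1/2.
Joint probability = 36/52 × 1/2 × 1/2 = 0.173.

0.173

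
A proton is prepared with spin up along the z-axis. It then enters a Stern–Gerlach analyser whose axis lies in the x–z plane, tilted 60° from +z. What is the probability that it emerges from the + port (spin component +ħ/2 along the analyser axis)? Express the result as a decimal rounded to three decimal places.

For spin-½, the probability of finding spin-up along an axis at angle θ to the initial spin direction is cos²(θ/2); spin-down is sin²(θ/2).
θ = 60°, so P = cos²(30°) ≈ 0.750.

0.750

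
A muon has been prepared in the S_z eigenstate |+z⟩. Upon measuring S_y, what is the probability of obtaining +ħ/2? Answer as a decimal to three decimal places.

0.500

In the S_z basis, |+z⟩ = |+z⟩ and |+y⟩ = (|+z⟩ + i|-z⟩)/√2.
|⟨+y|+z⟩|² = 1/2.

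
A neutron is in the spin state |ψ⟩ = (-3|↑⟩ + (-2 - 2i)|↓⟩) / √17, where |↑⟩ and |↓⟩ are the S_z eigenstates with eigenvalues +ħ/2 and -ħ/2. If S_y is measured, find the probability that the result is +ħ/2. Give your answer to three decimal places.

0.853

|+y⟩ = (|↑⟩ + i|↓⟩)/√2, so ⟨+y|ψ⟩ = (-5 + 2i) / (√2·√17).
P = |-5 + 2i|² / 34 = 29/34.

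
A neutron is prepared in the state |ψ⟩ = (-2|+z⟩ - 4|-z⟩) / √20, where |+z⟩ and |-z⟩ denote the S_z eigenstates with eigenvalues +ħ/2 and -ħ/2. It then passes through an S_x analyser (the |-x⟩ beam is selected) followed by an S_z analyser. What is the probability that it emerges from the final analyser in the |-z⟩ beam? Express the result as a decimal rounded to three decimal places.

0.050

First analyser (S_x): P(|-x⟩) = |⟨-x|ψ⟩|² = 4/40.
After stage 1 the state is |-x⟩; P(|-z⟩) = |⟨-z|-x⟩|² = 1/2.
Joint probability = 4/40 × 1/2 = 0.050.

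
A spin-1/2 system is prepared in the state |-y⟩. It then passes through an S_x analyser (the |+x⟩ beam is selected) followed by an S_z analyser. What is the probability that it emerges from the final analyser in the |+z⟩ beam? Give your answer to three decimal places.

0.250

First analyser (S_x): from |-y⟩, P(|+x⟩) = 1/2.
After stage 1 the state is |+x⟩; P(|+z⟩) = |⟨+z|+x⟩|² = 1/2.
Joint probability = 1/2 × 1/2 = 0.250.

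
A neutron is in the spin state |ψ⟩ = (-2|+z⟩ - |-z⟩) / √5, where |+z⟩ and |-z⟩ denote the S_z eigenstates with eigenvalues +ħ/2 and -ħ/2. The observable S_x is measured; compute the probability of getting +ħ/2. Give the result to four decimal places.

0.9000

|+x⟩ = (|+z⟩ + |-z⟩)/√2, so ⟨+x|ψ⟩ = (-3) / (√2·√5).
P = |-3|² / 10 = 9/10.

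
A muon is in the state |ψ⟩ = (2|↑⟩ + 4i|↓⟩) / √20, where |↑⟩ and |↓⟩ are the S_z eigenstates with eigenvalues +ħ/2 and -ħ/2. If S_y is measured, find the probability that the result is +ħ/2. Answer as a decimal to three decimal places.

0.900

|+y⟩ = (|↑⟩ + i|↓⟩)/√2, so ⟨+y|ψ⟩ = (6) / (√2·√20).
P = |6|² / 40 = 36/40.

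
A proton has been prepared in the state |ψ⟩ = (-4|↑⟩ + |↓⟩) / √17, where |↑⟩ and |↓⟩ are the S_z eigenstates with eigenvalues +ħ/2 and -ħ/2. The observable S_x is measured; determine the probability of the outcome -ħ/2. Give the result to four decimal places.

|-x⟩ = (|↑⟩ - |↓⟩)/√2, so ⟨-x|ψ⟩ = (-5) / (√2·√17).
P = |-5|² / 34 = 25/34.

0.7353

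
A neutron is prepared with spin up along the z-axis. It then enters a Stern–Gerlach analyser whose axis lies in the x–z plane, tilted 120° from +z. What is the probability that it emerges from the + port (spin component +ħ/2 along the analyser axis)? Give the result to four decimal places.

0.2500

For spin-½, the probability of finding spin-up along an axis at angle θ to the initial spin direction is cos²(θ/2); spin-down is sin²(θ/2).
θ = 120°, so P = cos²(60°) ≈ 0.2500.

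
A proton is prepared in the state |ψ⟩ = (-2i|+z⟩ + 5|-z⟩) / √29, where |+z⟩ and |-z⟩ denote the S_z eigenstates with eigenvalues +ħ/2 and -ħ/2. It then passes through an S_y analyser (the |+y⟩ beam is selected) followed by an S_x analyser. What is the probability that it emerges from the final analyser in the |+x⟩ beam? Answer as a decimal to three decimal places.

First analyser (S_y): P(|+y⟩) = |⟨+y|ψ⟩|² = 49/58.
After stage 1 the state is |+y⟩; P(|+x⟩) = |⟨+x|+y⟩|² = 1/2.
Joint probability = 49/58 × 1/2 = 0.422.

0.422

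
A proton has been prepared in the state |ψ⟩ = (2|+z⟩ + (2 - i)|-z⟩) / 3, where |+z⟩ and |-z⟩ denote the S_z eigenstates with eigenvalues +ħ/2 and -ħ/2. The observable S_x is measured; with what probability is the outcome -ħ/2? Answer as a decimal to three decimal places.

0.056

|-x⟩ = (|+z⟩ - |-z⟩)/√2, so ⟨-x|ψ⟩ = (i) / (√2·3).
P = |i|² / 18 = 1/18.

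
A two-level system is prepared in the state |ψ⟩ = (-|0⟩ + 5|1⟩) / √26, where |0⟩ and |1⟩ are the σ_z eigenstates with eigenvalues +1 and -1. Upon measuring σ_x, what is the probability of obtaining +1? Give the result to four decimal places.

|+x⟩ = (|0⟩ + |1⟩)/√2, so ⟨+x|ψ⟩ = (4) / (√2·√26).
P = |4|² / 52 = 16/52.

0.3077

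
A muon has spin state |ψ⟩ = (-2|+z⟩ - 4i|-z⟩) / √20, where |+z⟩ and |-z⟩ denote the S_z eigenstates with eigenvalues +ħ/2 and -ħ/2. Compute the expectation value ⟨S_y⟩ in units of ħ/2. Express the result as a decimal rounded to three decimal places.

0.800

⟨σ_y⟩ = 2 Im(a* b)/(|a|²+|b|²) with a = -2, b = -4i.
a* b = 8i, so ⟨σ_y⟩ = 16/20.
⟨S_y⟩ = (ħ/2)·⟨σ_y⟩.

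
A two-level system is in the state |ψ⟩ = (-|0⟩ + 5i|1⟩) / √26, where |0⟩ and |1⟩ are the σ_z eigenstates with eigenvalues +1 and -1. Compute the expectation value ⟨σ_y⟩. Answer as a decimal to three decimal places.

-0.385

⟨σ_y⟩ = 2 Im(a* b)/(|a|²+|b|²) with a = -1, b = 5i.
a* b = -5i, so ⟨σ_y⟩ = -10/26.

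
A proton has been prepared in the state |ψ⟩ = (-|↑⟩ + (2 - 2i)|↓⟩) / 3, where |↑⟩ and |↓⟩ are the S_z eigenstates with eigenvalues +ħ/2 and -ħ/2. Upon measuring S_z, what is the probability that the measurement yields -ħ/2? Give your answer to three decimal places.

The -ħ/2 outcome corresponds to |↓⟩. Its amplitude in |ψ⟩ is (2 - 2i)/3.
P = |2 - 2i|² / 9 = 8/9.

0.889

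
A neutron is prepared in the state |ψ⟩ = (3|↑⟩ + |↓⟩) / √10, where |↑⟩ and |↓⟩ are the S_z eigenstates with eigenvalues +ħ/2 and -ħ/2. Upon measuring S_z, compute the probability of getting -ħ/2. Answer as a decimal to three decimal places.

The -ħ/2 outcome corresponds to |↓⟩. Its amplitude in |ψ⟩ is 1/√10.
P = |1|² / 10 = 1/10.

0.100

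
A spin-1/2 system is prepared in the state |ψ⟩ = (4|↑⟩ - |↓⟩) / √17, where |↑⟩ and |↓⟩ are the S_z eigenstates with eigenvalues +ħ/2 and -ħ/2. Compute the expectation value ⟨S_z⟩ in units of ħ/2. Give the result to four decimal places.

0.8824

⟨σ_z⟩ = |a|² - |b|² divided by |a|²+|b|², with a, b the |↑⟩, |↓⟩ amplitudes.
= (16 - 1)/17 = 15/17.
⟨S_z⟩ = (ħ/2)·⟨σ_z⟩.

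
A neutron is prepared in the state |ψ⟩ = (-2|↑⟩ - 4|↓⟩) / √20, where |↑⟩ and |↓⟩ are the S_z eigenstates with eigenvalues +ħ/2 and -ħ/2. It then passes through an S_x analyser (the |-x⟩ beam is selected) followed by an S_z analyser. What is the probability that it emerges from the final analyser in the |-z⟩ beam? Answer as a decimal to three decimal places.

0.050

First analyser (S_x): P(|-x⟩) = |⟨-x|ψ⟩|² = 4/40.
After stage 1 the state is |-x⟩; P(|-z⟩) = |⟨-z|-x⟩|² = 1/2.
Joint probability = 4/40 × 1/2 = 0.050.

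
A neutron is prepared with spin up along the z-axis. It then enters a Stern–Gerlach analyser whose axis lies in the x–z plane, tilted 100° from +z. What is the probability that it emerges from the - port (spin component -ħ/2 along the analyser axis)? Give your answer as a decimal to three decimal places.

0.587

For spin-½, the probability of finding spin-up along an axis at angle θ to the initial spin direction is cos²(θ/2); spin-down is sin²(θ/2).
θ = 100°, so P = sin²(50°) ≈ 0.587.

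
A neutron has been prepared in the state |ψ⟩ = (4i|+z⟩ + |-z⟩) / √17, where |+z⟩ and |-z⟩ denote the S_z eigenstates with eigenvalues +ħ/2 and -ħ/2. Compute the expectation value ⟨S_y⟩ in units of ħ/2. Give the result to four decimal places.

⟨σ_y⟩ = 2 Im(a* b)/(|a|²+|b|²) with a = 4i, b = 1.
a* b = -4i, so ⟨σ_y⟩ = -8/17.
⟨S_y⟩ = (ħ/2)·⟨σ_y⟩.

-0.4706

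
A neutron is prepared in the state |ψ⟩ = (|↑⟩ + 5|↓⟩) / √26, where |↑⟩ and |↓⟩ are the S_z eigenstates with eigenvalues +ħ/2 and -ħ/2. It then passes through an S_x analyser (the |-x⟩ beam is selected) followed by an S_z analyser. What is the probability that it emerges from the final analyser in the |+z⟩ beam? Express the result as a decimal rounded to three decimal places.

First analyser (S_x): P(|-x⟩) = |⟨-x|ψ⟩|² = 16/52.
After stage 1 the state is |-x⟩; P(|+z⟩) = |⟨+z|-x⟩|² = 1/2.
Joint probability = 16/52 × 1/2 = 0.154.

0.154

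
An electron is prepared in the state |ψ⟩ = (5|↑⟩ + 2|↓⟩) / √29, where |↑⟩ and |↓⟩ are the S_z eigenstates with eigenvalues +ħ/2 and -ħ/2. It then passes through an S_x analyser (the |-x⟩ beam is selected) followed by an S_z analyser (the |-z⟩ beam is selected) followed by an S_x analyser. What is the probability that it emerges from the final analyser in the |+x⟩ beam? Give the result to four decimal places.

First analyser (S_x): P(|-x⟩) = |⟨-x|ψ⟩|² = 9/58.
After stage 1 the state is |-x⟩; P(|-z⟩) = |⟨-z|-x⟩|² = 1/2.
After stage 2 the state is |-z⟩; P(|+x⟩) = |⟨+x|-z⟩|² = 1/2.
Joint probability = 9/58 × 1/2 × 1/2 = 0.0388.

0.0388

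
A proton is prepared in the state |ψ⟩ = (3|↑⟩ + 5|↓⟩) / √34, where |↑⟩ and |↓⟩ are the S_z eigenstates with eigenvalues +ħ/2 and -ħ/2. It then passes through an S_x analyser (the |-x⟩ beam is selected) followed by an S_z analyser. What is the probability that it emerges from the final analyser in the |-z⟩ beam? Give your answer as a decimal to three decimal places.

0.029

First analyser (S_x): P(|-x⟩) = |⟨-x|ψ⟩|² = 4/68.
After stage 1 the state is |-x⟩; P(|-z⟩) = |⟨-z|-x⟩|² = 1/2.
Joint probability = 4/68 × 1/2 = 0.029.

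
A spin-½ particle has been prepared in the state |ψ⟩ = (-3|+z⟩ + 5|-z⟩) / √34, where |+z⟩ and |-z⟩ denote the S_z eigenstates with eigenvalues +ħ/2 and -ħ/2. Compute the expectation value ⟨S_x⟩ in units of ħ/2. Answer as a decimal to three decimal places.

⟨σ_x⟩ = 2 Re(a* b)/(|a|²+|b|²) with a = -3, b = 5.
a* b = -15, so ⟨σ_x⟩ = -30/34.
⟨S_x⟩ = (ħ/2)·⟨σ_x⟩.

-0.882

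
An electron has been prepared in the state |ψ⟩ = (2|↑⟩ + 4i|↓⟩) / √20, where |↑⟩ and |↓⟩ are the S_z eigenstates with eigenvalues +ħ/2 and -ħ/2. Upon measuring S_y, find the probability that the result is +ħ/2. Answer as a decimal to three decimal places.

0.900

|+y⟩ = (|↑⟩ + i|↓⟩)/√2, so ⟨+y|ψ⟩ = (6) / (√2·√20).
P = |6|² / 40 = 36/40.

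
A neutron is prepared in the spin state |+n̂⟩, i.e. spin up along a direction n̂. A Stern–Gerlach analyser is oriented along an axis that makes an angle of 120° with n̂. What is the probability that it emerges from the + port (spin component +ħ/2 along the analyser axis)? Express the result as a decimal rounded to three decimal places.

0.250

For spin-½, the probability of finding spin-up along an axis at angle θ to the initial spin direction is cos²(θ/2); spin-down is sin²(θ/2).
θ = 120°, so P = cos²(60°) ≈ 0.250.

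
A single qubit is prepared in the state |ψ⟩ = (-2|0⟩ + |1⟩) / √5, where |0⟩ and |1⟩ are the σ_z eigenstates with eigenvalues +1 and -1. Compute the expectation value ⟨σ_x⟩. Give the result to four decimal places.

⟨σ_x⟩ = 2 Re(a* b)/(|a|²+|b|²) with a = -2, b = 1.
a* b = -2, so ⟨σ_x⟩ = -4/5.

-0.8000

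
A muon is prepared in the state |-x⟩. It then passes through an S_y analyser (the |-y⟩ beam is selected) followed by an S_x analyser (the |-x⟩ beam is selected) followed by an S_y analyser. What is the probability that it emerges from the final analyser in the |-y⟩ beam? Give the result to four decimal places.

First analyser (S_y): from |-x⟩, P(|-y⟩) = 1/2.
After stage 1 the state is |-y⟩; P(|-x⟩) = |⟨-x|-y⟩|² = 1/2.
After stage 2 the state is |-x⟩; P(|-y⟩) = |⟨-y|-x⟩|² = 1/2.
Joint probability = 1/2 × 1/2 × 1/2 = 0.1250.

0.1250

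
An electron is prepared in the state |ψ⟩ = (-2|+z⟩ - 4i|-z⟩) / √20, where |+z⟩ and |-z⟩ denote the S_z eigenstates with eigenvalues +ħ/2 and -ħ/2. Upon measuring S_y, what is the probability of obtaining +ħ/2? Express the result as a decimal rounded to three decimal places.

|+y⟩ = (|+z⟩ + i|-z⟩)/√2, so ⟨+y|ψ⟩ = (-6) / (√2·√20).
P = |-6|² / 40 = 36/40.

0.900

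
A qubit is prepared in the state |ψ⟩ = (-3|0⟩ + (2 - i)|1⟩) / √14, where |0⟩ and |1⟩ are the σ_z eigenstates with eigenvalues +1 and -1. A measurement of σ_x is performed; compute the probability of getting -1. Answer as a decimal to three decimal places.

|-x⟩ = (|0⟩ - |1⟩)/√2, so ⟨-x|ψ⟩ = (-5 + i) / (√2·√14).
P = |-5 + i|² / 28 = 26/28.

0.929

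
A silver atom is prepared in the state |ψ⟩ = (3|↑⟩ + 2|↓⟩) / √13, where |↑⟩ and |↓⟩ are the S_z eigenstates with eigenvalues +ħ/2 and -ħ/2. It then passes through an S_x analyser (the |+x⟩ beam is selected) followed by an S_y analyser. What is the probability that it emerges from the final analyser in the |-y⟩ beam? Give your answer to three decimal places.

0.481

First analyser (S_x): P(|+x⟩) = |⟨+x|ψ⟩|² = 25/26.
After stage 1 the state is |+x⟩; P(|-y⟩) = |⟨-y|+x⟩|² = 1/2.
Joint probability = 25/26 × 1/2 = 0.481.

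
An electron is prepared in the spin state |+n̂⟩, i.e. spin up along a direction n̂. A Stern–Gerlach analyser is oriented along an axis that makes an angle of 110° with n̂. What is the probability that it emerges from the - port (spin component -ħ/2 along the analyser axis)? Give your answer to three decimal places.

0.671

For spin-½, the probability of finding spin-up along an axis at angle θ to the initial spin direction is cos²(θ/2); spin-down is sin²(θ/2).
θ = 110°, so P = sin²(55°) ≈ 0.671.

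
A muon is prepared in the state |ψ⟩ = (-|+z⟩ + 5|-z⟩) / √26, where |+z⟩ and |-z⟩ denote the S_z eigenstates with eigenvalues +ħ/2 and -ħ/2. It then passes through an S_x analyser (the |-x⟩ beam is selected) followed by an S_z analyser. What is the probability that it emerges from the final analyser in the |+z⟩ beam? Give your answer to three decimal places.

First analyser (S_x): P(|-x⟩) = |⟨-x|ψ⟩|² = 36/52.
After stage 1 the state is |-x⟩; P(|+z⟩) = |⟨+z|-x⟩|² = 1/2.
Joint probability = 36/52 × 1/2 = 0.346.

0.346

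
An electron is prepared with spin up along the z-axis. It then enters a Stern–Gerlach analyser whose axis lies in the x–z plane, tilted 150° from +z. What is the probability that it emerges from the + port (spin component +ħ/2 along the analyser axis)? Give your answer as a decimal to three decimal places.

For spin-½, the probability of finding spin-up along an axis at angle θ to the initial spin direction is cos²(θ/2); spin-down is sin²(θ/2).
θ = 150°, so P = cos²(75°) ≈ 0.067.

0.067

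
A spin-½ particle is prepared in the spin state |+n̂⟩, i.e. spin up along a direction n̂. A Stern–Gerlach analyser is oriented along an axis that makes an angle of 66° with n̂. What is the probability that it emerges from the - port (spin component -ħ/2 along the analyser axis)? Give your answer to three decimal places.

0.297

For spin-½, the probability of finding spin-up along an axis at angle θ to the initial spin direction is cos²(θ/2); spin-down is sin²(θ/2).
θ = 66°, so P = sin²(33°) ≈ 0.297.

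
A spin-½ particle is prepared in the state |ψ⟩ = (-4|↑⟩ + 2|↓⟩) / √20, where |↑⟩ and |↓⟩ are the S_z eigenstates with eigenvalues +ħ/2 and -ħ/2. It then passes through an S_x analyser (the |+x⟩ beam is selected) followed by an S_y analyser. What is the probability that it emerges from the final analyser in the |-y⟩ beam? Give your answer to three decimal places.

First analyser (S_x): P(|+x⟩) = |⟨+x|ψ⟩|² = 4/40.
After stage 1 the state is |+x⟩; P(|-y⟩) = |⟨-y|+x⟩|² = 1/2.
Joint probability = 4/40 × 1/2 = 0.050.

0.050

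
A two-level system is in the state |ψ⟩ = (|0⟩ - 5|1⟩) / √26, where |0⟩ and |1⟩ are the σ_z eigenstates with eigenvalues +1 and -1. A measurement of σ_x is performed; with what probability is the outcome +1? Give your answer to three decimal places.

0.308

|+x⟩ = (|0⟩ + |1⟩)/√2, so ⟨+x|ψ⟩ = (-4) / (√2·√26).
P = |-4|² / 52 = 16/52.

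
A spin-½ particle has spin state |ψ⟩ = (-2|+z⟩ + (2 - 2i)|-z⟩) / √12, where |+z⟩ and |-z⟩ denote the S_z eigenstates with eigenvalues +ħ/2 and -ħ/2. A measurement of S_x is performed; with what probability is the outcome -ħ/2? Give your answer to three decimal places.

0.833

|-x⟩ = (|+z⟩ - |-z⟩)/√2, so ⟨-x|ψ⟩ = (-4 + 2i) / (√2·√12).
P = |-4 + 2i|² / 24 = 20/24.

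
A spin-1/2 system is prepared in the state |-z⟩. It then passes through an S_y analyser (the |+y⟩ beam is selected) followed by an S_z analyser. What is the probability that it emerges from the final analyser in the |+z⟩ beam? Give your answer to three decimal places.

0.250

First analyser (S_y): from |-z⟩, P(|+y⟩) = 1/2.
After stage 1 the state is |+y⟩; P(|+z⟩) = |⟨+z|+y⟩|² = 1/2.
Joint probability = 1/2 × 1/2 = 0.250.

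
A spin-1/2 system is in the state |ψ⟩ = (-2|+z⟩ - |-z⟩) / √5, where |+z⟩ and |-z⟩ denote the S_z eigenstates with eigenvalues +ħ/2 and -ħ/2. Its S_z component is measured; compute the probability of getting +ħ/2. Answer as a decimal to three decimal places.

The +ħ/2 outcome corresponds to |+z⟩. Its amplitude in |ψ⟩ is -2/√5.
P = |-2|² / 5 = 4/5.

0.800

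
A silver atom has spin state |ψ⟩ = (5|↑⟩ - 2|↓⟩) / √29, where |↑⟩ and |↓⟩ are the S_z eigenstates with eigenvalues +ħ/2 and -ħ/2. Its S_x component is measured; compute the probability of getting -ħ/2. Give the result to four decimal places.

0.8448

|-x⟩ = (|↑⟩ - |↓⟩)/√2, so ⟨-x|ψ⟩ = (7) / (√2·√29).
P = |7|² / 58 = 49/58.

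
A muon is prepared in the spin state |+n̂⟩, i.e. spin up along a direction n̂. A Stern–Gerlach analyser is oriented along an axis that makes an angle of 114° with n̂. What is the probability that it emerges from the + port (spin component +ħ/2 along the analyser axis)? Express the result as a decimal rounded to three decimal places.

For spin-½, the probability of finding spin-up along an axis at angle θ to the initial spin direction is cos²(θ/2); spin-down is sin²(θ/2).
θ = 114°, so P = cos²(57°) ≈ 0.297.

0.297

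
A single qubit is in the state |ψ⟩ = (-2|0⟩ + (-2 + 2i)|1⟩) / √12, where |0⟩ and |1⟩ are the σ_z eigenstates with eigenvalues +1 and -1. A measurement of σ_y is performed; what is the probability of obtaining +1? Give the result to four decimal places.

0.1667

|+y⟩ = (|0⟩ + i|1⟩)/√2, so ⟨+y|ψ⟩ = (2i) / (√2·√12).
P = |2i|² / 24 = 4/24.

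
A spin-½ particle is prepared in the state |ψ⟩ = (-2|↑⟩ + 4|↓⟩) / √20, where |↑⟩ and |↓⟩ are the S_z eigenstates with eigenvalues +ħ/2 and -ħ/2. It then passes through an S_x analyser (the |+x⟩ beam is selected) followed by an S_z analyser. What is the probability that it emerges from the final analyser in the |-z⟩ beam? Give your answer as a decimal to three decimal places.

0.050

First analyser (S_x): P(|+x⟩) = |⟨+x|ψ⟩|² = 4/40.
After stage 1 the state is |+x⟩; P(|-z⟩) = |⟨-z|+x⟩|² = 1/2.
Joint probability = 4/40 × 1/2 = 0.050.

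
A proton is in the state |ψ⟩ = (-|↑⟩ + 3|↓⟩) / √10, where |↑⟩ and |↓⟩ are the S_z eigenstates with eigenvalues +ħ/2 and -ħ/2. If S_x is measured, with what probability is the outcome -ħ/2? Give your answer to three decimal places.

|-x⟩ = (|↑⟩ - |↓⟩)/√2, so ⟨-x|ψ⟩ = (-4) / (√2·√10).
P = |-4|² / 20 = 16/20.

0.800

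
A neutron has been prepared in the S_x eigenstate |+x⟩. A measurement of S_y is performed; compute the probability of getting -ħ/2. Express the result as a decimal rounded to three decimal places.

In the S_z basis, |+x⟩ = (|↑⟩ + |↓⟩)/√2 and |-y⟩ = (|↑⟩ - i|↓⟩)/√2.
|⟨-y|+x⟩|² = 1/2.

0.500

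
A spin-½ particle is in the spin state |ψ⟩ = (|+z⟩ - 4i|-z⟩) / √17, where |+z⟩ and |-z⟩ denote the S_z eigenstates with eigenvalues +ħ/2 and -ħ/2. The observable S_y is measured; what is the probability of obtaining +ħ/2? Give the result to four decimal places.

0.2647

|+y⟩ = (|+z⟩ + i|-z⟩)/√2, so ⟨+y|ψ⟩ = (-3) / (√2·√17).
P = |-3|² / 34 = 9/34.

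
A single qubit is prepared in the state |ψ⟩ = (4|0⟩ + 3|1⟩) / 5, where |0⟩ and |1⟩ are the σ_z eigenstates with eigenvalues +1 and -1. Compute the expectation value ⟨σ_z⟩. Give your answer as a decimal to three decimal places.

0.280

⟨σ_z⟩ = |a|² - |b|² divided by |a|²+|b|², with a, b the |0⟩, |1⟩ amplitudes.
= (16 - 9)/25 = 7/25.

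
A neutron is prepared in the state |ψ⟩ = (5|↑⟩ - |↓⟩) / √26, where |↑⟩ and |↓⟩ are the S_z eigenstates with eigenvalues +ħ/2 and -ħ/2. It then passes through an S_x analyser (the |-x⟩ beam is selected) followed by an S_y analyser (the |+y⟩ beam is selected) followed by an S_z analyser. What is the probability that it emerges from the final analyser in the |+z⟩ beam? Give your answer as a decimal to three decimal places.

First analyser (S_x): P(|-x⟩) = |⟨-x|ψ⟩|² = 36/52.
After stage 1 the state is |-x⟩; P(|+y⟩) = |⟨+y|-x⟩|² = 1/2.
After stage 2 the state is |+y⟩; P(|+z⟩) = |⟨+z|+y⟩|² = 1/2.
Joint probability = 36/52 × 1/2 × 1/2 = 0.173.

0.173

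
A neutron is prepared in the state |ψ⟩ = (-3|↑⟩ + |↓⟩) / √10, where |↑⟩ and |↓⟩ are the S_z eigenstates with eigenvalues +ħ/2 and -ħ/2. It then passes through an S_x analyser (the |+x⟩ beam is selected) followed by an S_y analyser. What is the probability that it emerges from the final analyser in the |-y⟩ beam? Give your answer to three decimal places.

0.100

First analyser (S_x): P(|+x⟩) = |⟨+x|ψ⟩|² = 4/20.
After stage 1 the state is |+x⟩; P(|-y⟩) = |⟨-y|+x⟩|² = 1/2.
Joint probability = 4/20 × 1/2 = 0.100.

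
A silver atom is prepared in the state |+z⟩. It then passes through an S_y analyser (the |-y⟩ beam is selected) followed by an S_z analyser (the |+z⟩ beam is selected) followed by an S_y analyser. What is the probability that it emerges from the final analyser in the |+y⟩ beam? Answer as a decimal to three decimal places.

First analyser (S_y): from |+z⟩, P(|-y⟩) = 1/2.
After stage 1 the state is |-y⟩; P(|+z⟩) = |⟨+z|-y⟩|² = 1/2.
After stage 2 the state is |+z⟩; P(|+y⟩) = |⟨+y|+z⟩|² = 1/2.
Joint probability = 1/2 × 1/2 × 1/2 = 0.125.

0.125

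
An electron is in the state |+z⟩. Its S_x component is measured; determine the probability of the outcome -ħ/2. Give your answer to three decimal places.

In the S_z basis, |+z⟩ = |↑⟩ and |-x⟩ = (|↑⟩ - |↓⟩)/√2.
|⟨-x|+z⟩|² = 1/2.

0.500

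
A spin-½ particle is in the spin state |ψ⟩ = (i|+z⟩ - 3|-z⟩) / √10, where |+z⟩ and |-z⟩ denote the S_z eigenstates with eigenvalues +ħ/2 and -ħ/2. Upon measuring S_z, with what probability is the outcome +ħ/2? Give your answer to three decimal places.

0.100

The +ħ/2 outcome corresponds to |+z⟩. Its amplitude in |ψ⟩ is i/√10.
P = |i|² / 10 = 1/10.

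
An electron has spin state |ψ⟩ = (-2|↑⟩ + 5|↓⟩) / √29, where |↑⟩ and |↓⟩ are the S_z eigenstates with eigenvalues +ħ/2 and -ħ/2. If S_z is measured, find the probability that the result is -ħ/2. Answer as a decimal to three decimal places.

The -ħ/2 outcome corresponds to |↓⟩. Its amplitude in |ψ⟩ is 5/√29.
P = |5|² / 29 = 25/29.

0.862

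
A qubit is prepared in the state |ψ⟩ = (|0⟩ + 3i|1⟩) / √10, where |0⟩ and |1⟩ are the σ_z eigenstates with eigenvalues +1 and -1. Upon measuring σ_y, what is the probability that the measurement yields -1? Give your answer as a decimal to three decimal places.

0.200

|-y⟩ = (|0⟩ - i|1⟩)/√2, so ⟨-y|ψ⟩ = (-2) / (√2·√10).
P = |-2|² / 20 = 4/20.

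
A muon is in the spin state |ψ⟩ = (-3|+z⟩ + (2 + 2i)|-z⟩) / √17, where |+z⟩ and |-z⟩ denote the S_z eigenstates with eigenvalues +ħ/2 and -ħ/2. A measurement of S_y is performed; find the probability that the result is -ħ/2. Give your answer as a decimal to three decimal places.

|-y⟩ = (|+z⟩ - i|-z⟩)/√2, so ⟨-y|ψ⟩ = (-5 + 2i) / (√2·√17).
P = |-5 + 2i|² / 34 = 29/34.

0.853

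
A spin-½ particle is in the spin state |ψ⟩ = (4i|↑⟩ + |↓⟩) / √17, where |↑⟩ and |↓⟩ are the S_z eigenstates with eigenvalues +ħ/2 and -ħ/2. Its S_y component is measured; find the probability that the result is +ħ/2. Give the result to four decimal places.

|+y⟩ = (|↑⟩ + i|↓⟩)/√2, so ⟨+y|ψ⟩ = (3i) / (√2·√17).
P = |3i|² / 34 = 9/34.

0.2647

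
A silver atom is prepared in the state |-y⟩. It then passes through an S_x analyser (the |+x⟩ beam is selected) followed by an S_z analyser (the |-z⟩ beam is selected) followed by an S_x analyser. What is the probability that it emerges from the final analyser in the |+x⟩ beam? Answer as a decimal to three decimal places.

0.125

First analyser (S_x): from |-y⟩, P(|+x⟩) = 1/2.
After stage 1 the state is |+x⟩; P(|-z⟩) = |⟨-z|+x⟩|² = 1/2.
After stage 2 the state is |-z⟩; P(|+x⟩) = |⟨+x|-z⟩|² = 1/2.
Joint probability = 1/2 × 1/2 × 1/2 = 0.125.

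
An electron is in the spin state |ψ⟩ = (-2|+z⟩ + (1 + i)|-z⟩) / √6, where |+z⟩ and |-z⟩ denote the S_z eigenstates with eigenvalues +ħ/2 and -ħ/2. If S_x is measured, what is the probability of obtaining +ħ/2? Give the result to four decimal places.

|+x⟩ = (|+z⟩ + |-z⟩)/√2, so ⟨+x|ψ⟩ = (-1 + i) / (√2·√6).
P = |-1 + i|² / 12 = 2/12.

0.1667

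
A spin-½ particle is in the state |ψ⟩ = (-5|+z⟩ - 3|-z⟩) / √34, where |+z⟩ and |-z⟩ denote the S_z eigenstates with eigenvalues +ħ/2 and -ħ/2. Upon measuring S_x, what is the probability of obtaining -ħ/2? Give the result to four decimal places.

0.0588

|-x⟩ = (|+z⟩ - |-z⟩)/√2, so ⟨-x|ψ⟩ = (-2) / (√2·√34).
P = |-2|² / 68 = 4/68.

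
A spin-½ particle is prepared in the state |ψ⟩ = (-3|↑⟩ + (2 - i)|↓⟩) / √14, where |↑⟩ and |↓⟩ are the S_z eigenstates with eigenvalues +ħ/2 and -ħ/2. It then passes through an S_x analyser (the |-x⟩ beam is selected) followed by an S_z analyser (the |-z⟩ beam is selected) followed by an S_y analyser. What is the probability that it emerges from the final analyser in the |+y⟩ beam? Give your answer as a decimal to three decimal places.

0.232

First analyser (S_x): P(|-x⟩) = |⟨-x|ψ⟩|² = 26/28.
After stage 1 the state is |-x⟩; P(|-z⟩) = |⟨-z|-x⟩|² = 1/2.
After stage 2 the state is |-z⟩; P(|+y⟩) = |⟨+y|-z⟩|² = 1/2.
Joint probability = 26/28 × 1/2 × 1/2 = 0.232.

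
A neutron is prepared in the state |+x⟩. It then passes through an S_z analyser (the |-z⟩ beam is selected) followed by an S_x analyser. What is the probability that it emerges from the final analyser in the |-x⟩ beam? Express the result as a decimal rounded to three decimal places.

0.250

First analyser (S_z): from |+x⟩, P(|-z⟩) = 1/2.
After stage 1 the state is |-z⟩; P(|-x⟩) = |⟨-x|-z⟩|² = 1/2.
Joint probability = 1/2 × 1/2 = 0.250.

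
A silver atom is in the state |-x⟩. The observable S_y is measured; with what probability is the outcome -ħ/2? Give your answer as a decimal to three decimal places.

In the S_z basis, |-x⟩ = (|+z⟩ - |-z⟩)/√2 and |-y⟩ = (|+z⟩ - i|-z⟩)/√2.
|⟨-y|-x⟩|² = 1/2.

0.500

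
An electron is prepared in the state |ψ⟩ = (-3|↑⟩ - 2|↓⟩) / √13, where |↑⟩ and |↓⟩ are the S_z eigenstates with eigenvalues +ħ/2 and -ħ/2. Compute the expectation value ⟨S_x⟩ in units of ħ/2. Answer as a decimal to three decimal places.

⟨σ_x⟩ = 2 Re(a* b)/(|a|²+|b|²) with a = -3, b = -2.
a* b = 6, so ⟨σ_x⟩ = 12/13.
⟨S_x⟩ = (ħ/2)·⟨σ_x⟩.

0.923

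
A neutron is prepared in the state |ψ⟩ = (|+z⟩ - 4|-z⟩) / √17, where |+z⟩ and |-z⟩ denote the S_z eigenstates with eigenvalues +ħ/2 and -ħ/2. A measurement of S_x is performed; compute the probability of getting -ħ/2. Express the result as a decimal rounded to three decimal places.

0.735

|-x⟩ = (|+z⟩ - |-z⟩)/√2, so ⟨-x|ψ⟩ = (5) / (√2·√17).
P = |5|² / 34 = 25/34.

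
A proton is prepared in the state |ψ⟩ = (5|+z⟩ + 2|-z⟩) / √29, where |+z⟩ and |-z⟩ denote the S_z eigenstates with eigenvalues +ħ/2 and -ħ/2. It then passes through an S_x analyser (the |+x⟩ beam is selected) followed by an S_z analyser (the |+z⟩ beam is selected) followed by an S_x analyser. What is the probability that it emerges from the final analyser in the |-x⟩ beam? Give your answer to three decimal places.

0.211

First analyser (S_x): P(|+x⟩) = |⟨+x|ψ⟩|² = 49/58.
After stage 1 the state is |+x⟩; P(|+z⟩) = |⟨+z|+x⟩|² = 1/2.
After stage 2 the state is |+z⟩; P(|-x⟩) = |⟨-x|+z⟩|² = 1/2.
Joint probability = 49/58 × 1/2 × 1/2 = 0.211.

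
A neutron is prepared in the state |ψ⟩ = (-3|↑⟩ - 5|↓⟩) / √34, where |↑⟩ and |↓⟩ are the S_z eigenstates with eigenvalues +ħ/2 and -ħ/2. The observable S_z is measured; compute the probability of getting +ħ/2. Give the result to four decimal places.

The +ħ/2 outcome corresponds to |↑⟩. Its amplitude in |ψ⟩ is -3/√34.
P = |-3|² / 34 = 9/34.

0.2647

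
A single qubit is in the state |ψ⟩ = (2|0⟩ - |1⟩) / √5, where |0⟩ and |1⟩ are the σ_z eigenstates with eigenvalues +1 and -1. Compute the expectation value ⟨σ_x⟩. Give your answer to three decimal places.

⟨σ_x⟩ = 2 Re(a* b)/(|a|²+|b|²) with a = 2, b = -1.
a* b = -2, so ⟨σ_x⟩ = -4/5.

-0.800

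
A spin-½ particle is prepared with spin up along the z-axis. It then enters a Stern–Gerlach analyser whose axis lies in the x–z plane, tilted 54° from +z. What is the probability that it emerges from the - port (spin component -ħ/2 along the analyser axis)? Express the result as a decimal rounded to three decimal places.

0.206

For spin-½, the probability of finding spin-up along an axis at angle θ to the initial spin direction is cos²(θ/2); spin-down is sin²(θ/2).
θ = 54°, so P = sin²(27°) ≈ 0.206.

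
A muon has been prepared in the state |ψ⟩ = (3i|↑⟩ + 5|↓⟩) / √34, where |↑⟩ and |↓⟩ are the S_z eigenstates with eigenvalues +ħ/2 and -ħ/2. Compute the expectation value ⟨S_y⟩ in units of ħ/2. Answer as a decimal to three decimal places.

⟨σ_y⟩ = 2 Im(a* b)/(|a|²+|b|²) with a = 3i, b = 5.
a* b = -15i, so ⟨σ_y⟩ = -30/34.
⟨S_y⟩ = (ħ/2)·⟨σ_y⟩.

-0.882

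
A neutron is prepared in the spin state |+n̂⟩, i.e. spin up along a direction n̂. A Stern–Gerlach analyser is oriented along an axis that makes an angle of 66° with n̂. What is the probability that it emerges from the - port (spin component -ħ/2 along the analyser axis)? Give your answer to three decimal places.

0.297

For spin-½, the probability of finding spin-up along an axis at angle θ to the initial spin direction is cos²(θ/2); spin-down is sin²(θ/2).
θ = 66°, so P = sin²(33°) ≈ 0.297.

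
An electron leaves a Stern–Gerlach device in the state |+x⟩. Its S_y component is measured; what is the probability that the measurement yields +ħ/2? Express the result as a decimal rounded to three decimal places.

In the S_z basis, |+x⟩ = (|+z⟩ + |-z⟩)/√2 and |+y⟩ = (|+z⟩ + i|-z⟩)/√2.
|⟨+y|+x⟩|² = 1/2.

0.500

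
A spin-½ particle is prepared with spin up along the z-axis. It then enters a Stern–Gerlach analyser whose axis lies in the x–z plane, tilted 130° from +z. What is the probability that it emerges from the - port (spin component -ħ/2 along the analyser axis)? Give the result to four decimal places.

0.8214

For spin-½, the probability of finding spin-up along an axis at angle θ to the initial spin direction is cos²(θ/2); spin-down is sin²(θ/2).
θ = 130°, so P = sin²(65°) ≈ 0.8214.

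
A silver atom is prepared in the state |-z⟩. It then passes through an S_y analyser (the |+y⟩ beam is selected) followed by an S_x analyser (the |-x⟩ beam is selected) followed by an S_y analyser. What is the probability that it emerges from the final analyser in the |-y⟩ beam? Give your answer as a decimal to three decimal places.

0.125

First analyser (S_y): from |-z⟩, P(|+y⟩) = 1/2.
After stage 1 the state is |+y⟩; P(|-x⟩) = |⟨-x|+y⟩|² = 1/2.
After stage 2 the state is |-x⟩; P(|-y⟩) = |⟨-y|-x⟩|² = 1/2.
Joint probability = 1/2 × 1/2 × 1/2 = 0.125.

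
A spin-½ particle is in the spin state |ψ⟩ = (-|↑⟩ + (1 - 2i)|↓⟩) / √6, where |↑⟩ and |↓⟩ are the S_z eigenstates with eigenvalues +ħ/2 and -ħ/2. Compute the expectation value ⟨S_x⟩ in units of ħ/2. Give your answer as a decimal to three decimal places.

⟨σ_x⟩ = 2 Re(a* b)/(|a|²+|b|²) with a = -1, b = (1 - 2i).
a* b = (-1 + 2i), so ⟨σ_x⟩ = -2/6.
⟨S_x⟩ = (ħ/2)·⟨σ_x⟩.

-0.333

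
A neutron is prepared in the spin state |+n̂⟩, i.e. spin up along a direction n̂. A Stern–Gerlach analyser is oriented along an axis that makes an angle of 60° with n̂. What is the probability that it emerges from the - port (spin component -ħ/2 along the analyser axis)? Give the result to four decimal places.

For spin-½, the probability of finding spin-up along an axis at angle θ to the initial spin direction is cos²(θ/2); spin-down is sin²(θ/2).
θ = 60°, so P = sin²(30°) ≈ 0.2500.

0.2500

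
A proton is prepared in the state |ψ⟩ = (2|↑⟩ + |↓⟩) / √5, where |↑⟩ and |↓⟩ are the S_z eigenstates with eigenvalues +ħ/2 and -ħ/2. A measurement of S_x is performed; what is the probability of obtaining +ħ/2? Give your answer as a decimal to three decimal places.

|+x⟩ = (|↑⟩ + |↓⟩)/√2, so ⟨+x|ψ⟩ = (3) / (√2·√5).
P = |3|² / 10 = 9/10.

0.900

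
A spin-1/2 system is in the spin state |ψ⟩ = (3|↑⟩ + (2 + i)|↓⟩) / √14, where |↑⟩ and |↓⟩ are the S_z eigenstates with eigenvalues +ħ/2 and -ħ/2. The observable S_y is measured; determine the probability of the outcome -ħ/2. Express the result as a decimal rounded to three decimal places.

|-y⟩ = (|↑⟩ - i|↓⟩)/√2, so ⟨-y|ψ⟩ = (2 + 2i) / (√2·√14).
P = |2 + 2i|² / 28 = 8/28.

0.286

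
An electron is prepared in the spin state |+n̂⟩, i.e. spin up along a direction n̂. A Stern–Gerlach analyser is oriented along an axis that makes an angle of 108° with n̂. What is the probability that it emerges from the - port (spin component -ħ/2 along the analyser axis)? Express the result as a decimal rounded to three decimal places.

0.655

For spin-½, the probability of finding spin-up along an axis at angle θ to the initial spin direction is cos²(θ/2); spin-down is sin²(θ/2).
θ = 108°, so P = sin²(54°) ≈ 0.655.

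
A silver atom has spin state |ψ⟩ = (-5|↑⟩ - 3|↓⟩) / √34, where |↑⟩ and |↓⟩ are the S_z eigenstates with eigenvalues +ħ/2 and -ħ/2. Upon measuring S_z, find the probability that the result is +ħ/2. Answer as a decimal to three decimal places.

0.735

The +ħ/2 outcome corresponds to |↑⟩. Its amplitude in |ψ⟩ is -5/√34.
P = |-5|² / 34 = 25/34.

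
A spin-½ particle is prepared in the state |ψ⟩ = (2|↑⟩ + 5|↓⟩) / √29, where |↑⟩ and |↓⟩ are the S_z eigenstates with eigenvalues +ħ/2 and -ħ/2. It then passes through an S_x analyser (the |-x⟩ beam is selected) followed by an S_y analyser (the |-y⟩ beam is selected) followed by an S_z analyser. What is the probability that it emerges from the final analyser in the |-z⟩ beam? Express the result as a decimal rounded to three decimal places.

0.039

First analyser (S_x): P(|-x⟩) = |⟨-x|ψ⟩|² = 9/58.
After stage 1 the state is |-x⟩; P(|-y⟩) = |⟨-y|-x⟩|² = 1/2.
After stage 2 the state is |-y⟩; P(|-z⟩) = |⟨-z|-y⟩|² = 1/2.
Joint probability = 9/58 × 1/2 × 1/2 = 0.039.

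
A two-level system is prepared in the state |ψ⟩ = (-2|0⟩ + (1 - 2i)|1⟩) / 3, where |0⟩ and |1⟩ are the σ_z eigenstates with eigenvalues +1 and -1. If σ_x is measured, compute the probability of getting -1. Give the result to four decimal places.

0.7222

|-x⟩ = (|0⟩ - |1⟩)/√2, so ⟨-x|ψ⟩ = (-3 + 2i) / (√2·3).
P = |-3 + 2i|² / 18 = 13/18.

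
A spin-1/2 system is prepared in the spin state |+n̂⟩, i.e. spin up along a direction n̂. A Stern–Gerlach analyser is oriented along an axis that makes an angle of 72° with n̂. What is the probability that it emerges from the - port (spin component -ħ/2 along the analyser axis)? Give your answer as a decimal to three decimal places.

For spin-½, the probability of finding spin-up along an axis at angle θ to the initial spin direction is cos²(θ/2); spin-down is sin²(θ/2).
θ = 72°, so P = sin²(36°) ≈ 0.345.

0.345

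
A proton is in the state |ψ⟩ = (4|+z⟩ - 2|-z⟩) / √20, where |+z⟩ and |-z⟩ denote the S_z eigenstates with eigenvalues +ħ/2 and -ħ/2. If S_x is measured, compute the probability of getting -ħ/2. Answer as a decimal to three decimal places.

|-x⟩ = (|+z⟩ - |-z⟩)/√2, so ⟨-x|ψ⟩ = (6) / (√2·√20).
P = |6|² / 40 = 36/40.

0.900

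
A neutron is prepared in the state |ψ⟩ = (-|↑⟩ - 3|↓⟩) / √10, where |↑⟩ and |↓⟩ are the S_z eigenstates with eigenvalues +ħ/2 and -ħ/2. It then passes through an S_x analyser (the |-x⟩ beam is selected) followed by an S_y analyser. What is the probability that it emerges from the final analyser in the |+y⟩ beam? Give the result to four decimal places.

First analyser (S_x): P(|-x⟩) = |⟨-x|ψ⟩|² = 4/20.
After stage 1 the state is |-x⟩; P(|+y⟩) = |⟨+y|-x⟩|² = 1/2.
Joint probability = 4/20 × 1/2 = 0.1000.

0.1000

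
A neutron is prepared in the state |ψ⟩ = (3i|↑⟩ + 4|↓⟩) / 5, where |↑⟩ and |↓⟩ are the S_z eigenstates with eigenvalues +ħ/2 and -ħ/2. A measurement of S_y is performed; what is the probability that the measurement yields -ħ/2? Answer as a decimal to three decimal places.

|-y⟩ = (|↑⟩ - i|↓⟩)/√2, so ⟨-y|ψ⟩ = (7i) / (√2·5).
P = |7i|² / 50 = 49/50.

0.980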